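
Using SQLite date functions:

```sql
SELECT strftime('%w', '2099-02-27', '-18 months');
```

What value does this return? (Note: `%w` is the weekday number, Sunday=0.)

First apply '-18 months': 2099-02-27 → 2097-08-27.
2097-08-27 is a Tuesday; with Sunday=0 that is 2.

2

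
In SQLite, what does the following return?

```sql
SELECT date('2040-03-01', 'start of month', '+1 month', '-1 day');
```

`start of month` rewinds 2040-03-01 to 2040-03-01.
Adding +1 month to 2040-03-01 gives 2040-04-01.
Going back 1 day from 2040-04-01 reaches 2040-03-31 (last day of March, 31 days).

2040-03-31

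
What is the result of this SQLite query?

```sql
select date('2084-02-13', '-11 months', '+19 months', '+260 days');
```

Adding -11 months to 2084-02-13 gives 2083-03-13.
Adding +19 months to 2083-03-13 gives 2084-10-13.
Applying '+260 days' to 2084-10-13: counting 260 days forward gives 2085-06-30.

2085-06-30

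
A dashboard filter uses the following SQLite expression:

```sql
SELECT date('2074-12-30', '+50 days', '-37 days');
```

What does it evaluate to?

2075-01-12

Applying '+50 days' to 2074-12-30: counting 50 days forward gives 2075-02-18.
Going back 18 days from 2075-02-18 reaches 2075-01-31 (last day of January, 31 days).
Going back 19 days within January lands on 2075-01-12.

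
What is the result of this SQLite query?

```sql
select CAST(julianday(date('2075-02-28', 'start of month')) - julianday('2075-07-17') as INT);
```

-166

`start of month` rewinds 2075-02-28 to 2075-02-01.
27 days remain in February 2075 after the 1st (28 − 1).
March 2075: 31 days.
April 2075: 30 days.
May 2075: 31 days.
June 2075: 30 days.
Then 17 days into July 2075.
Total: 27 + 31 + 30 + 31 + 30 + 17 = 166.
The subtraction is earlier − later, so the result is −166 → -166.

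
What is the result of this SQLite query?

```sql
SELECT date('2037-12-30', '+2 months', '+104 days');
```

2038-06-14

Adding +2 months to 2037-12-30 targets 2038-02-30. February 2038 has only 28 days, so SQLite normalizes the 2-day overflow forward to 2038-03-02.
Applying '+104 days' to 2038-03-02: counting 104 days forward gives 2038-06-14.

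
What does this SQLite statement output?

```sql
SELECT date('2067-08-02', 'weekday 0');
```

`weekday 0` advances to the next Sunday; 2067-08-02 is a Tuesday, so it moves forward to 2067-08-07.

2067-08-07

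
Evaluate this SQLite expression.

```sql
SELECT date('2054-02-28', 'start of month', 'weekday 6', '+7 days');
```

`start of month` rewinds 2054-02-28 to 2054-02-01.
`weekday 6` advances to the next Saturday; 2054-02-01 is a Sunday, so it moves forward to 2054-02-07.
Advancing 7 more days within February lands on 2054-02-14.

2054-02-14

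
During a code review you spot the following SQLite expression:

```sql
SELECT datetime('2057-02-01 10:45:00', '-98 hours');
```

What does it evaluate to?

2057-01-28 08:45:00

-98 hours from 2057-02-01 10:45:00 is 2057-01-28 08:45:00 (crosses midnight).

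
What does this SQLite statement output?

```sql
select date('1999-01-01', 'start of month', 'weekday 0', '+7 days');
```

`start of month` rewinds 1999-01-01 to 1999-01-01.
`weekday 0` advances to the next Sunday; 1999-01-01 is a Friday, so it moves forward to 1999-01-03.
Advancing 7 more days within January lands on 1999-01-10.

1999-01-10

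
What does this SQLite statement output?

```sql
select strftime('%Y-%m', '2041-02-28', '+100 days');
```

First apply '+100 days': 2041-02-28 → 2041-06-08.
`%Y-%m` extracts the year-month: 2041-06.

2041-06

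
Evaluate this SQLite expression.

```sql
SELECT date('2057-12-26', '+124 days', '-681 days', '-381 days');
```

Applying '+124 days' to 2057-12-26: counting 124 days forward gives 2058-04-29.
Applying '-681 days' to 2058-04-29: counting 681 days back gives 2056-06-17.
Applying '-381 days' to 2056-06-17: counting 381 days back gives 2055-06-02.

2055-06-02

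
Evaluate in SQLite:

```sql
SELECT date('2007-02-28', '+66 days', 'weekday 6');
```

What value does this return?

Applying '+66 days' to 2007-02-28: counting 66 days forward gives 2007-05-05.
`weekday 6` advances to the next Saturday; 2007-05-05 is already a Saturday, so it stays at 2007-05-05.

2007-05-05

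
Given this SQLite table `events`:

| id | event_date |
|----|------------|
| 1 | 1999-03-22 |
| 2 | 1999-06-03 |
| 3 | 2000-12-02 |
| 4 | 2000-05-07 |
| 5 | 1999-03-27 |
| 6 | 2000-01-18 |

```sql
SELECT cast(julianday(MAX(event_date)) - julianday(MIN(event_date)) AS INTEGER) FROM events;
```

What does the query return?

621

MIN = 1999-03-22, MAX = 2000-12-02.
9 days remain in March 1999 after the 22nd (31 − 22).
Full months from April 1999 through November 2000 contribute their day counts.
Then 2 days into December 2000.
Total: 9 + 30 + 31 + 30 + 31 + 31 + 30 + 31 + 30 + 31 + 31 + 29 + 31 + 30 + 31 + 30 + 31 + 31 + 30 + 31 + 30 + 2 = 621.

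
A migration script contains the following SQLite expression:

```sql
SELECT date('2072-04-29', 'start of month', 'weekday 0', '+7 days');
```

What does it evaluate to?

`start of month` rewinds 2072-04-29 to 2072-04-01.
`weekday 0` advances to the next Sunday; 2072-04-01 is a Friday, so it moves forward to 2072-04-03.
Advancing 7 more days within April lands on 2072-04-10.

2072-04-10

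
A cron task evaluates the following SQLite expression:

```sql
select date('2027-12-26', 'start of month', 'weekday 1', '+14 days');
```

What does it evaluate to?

`start of month` rewinds 2027-12-26 to 2027-12-01.
`weekday 1` advances to the next Monday; 2027-12-01 is a Wednesday, so it moves forward to 2027-12-06.
Advancing 14 more days within December lands on 2027-12-20.

2027-12-20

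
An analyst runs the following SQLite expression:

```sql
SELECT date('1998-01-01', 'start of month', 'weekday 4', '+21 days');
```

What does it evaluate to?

1998-01-22

`start of month` rewinds 1998-01-01 to 1998-01-01.
`weekday 4` advances to the next Thursday; 1998-01-01 is already a Thursday, so it stays at 1998-01-01.
Advancing 21 more days within January lands on 1998-01-22.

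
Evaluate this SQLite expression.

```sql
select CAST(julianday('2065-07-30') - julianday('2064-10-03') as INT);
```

28 days remain in October 2064 after the 3rd (31 − 3).
Full months from November 2064 through June 2065 contribute their day counts.
Then 30 days into July 2065.
Total: 28 + 30 + 31 + 31 + 28 + 31 + 30 + 31 + 30 + 30 = 300.

300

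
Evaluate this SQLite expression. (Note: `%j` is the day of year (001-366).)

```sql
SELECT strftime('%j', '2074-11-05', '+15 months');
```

First apply '+15 months': 2074-11-05 → 2076-02-05.
Day-of-year for 2076-02-05: days since 2076-01-01 inclusive = 36, zero-padded to 036.

036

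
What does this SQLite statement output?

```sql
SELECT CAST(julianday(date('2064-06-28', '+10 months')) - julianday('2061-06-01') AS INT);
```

1427

Adding +10 months to 2064-06-28 gives 2065-04-28.
29 days remain in June 2061 after the 1st (30 − 1).
Full months from July 2061 through March 2065 contribute their day counts.
Then 28 days into April 2065.
Total: 29 + 31 + 31 + 30 + 31 + 30 + 31 + 31 + 28 + 31 + 30 + 31 + 30 + 31 + 31 + 30 + 31 + 30 + 31 + 31 + 28 + 31 + 30 + 31 + 30 + 31 + 31 + 30 + 31 + 30 + 31 + 31 + 29 + 31 + 30 + 31 + 30 + 31 + 31 + 30 + 31 + 30 + 31 + 31 + 28 + 31 + 28 = 1427.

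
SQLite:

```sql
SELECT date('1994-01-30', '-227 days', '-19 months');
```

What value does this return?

1991-11-17

Applying '-227 days' to 1994-01-30: counting 227 days back gives 1993-06-17.
Adding -19 months to 1993-06-17 gives 1991-11-17.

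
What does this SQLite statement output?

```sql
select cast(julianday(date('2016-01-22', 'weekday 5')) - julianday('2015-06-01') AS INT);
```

235

`weekday 5` advances to the next Friday; 2016-01-22 is already a Friday, so it stays at 2016-01-22.
29 days remain in June 2015 after the 1st (30 − 1).
Full months from July 2015 through December 2015 contribute their day counts.
Then 22 days into January 2016.
Total: 29 + 31 + 31 + 30 + 31 + 30 + 31 + 22 = 235.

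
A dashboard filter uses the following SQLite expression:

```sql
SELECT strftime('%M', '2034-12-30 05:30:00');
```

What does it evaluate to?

30

`%M` extracts the 2-digit minute: 30.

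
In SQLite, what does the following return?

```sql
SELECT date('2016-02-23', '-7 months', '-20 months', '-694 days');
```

Adding -7 months to 2016-02-23 gives 2015-07-23.
Adding -20 months to 2015-07-23 gives 2013-11-23.
Applying '-694 days' to 2013-11-23: counting 694 days back gives 2011-12-30.

2011-12-30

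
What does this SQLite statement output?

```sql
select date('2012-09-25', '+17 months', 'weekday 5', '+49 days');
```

2014-04-18

Adding +17 months to 2012-09-25 gives 2014-02-25.
`weekday 5` advances to the next Friday; 2014-02-25 is a Tuesday, so it moves forward to 2014-02-28.
Applying '+49 days' to 2014-02-28: counting 49 days forward gives 2014-04-18.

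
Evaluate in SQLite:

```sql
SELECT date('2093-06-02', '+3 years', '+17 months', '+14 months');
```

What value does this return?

Adding +3 years to 2093-06-02 gives 2096-06-02.
Adding +17 months to 2096-06-02 gives 2097-11-02.
Adding +14 months to 2097-11-02 gives 2099-01-02.

2099-01-02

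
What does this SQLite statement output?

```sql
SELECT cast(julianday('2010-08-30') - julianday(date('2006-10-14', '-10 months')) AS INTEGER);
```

Adding -10 months to 2006-10-14 gives 2005-12-14.
17 days remain in December 2005 after the 14th (31 − 14).
Full months from January 2006 through July 2010 contribute their day counts.
Then 30 days into August 2010.
Total: 17 + 31 + 28 + 31 + 30 + 31 + 30 + 31 + 31 + 30 + 31 + 30 + 31 + 31 + 28 + 31 + 30 + 31 + 30 + 31 + 31 + 30 + 31 + 30 + 31 + 31 + 29 + 31 + 30 + 31 + 30 + 31 + 31 + 30 + 31 + 30 + 31 + 31 + 28 + 31 + 30 + 31 + 30 + 31 + 31 + 30 + 31 + 30 + 31 + 31 + 28 + 31 + 30 + 31 + 30 + 31 + 30 = 1720.

1720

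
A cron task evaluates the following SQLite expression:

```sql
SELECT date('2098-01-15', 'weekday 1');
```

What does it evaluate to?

2098-01-20

`weekday 1` advances to the next Monday; 2098-01-15 is a Wednesday, so it moves forward to 2098-01-20.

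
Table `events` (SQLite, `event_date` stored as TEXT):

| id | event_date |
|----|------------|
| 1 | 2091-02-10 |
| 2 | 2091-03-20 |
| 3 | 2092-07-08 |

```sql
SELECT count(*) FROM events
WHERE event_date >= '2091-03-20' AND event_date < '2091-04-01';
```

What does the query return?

1

Rows in [2091-03-20, 2091-04-01): 2091-03-20 → 1 row.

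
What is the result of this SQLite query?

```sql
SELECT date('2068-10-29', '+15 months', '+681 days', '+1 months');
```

2072-01-11

Adding +15 months to 2068-10-29 gives 2070-01-29.
Applying '+681 days' to 2070-01-29: counting 681 days forward gives 2071-12-11.
Adding +1 month to 2071-12-11 gives 2072-01-11.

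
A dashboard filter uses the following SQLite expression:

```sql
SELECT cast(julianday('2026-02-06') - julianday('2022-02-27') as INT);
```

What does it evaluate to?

1 day remains in February 2022 after the 27th (28 − 27).
Full months from March 2022 through January 2026 contribute their day counts.
Then 6 days into February 2026.
Total: 1 + 31 + 30 + 31 + 30 + 31 + 31 + 30 + 31 + 30 + 31 + 31 + 28 + 31 + 30 + 31 + 30 + 31 + 31 + 30 + 31 + 30 + 31 + 31 + 29 + 31 + 30 + 31 + 30 + 31 + 31 + 30 + 31 + 30 + 31 + 31 + 28 + 31 + 30 + 31 + 30 + 31 + 31 + 30 + 31 + 30 + 31 + 31 + 6 = 1440.

1440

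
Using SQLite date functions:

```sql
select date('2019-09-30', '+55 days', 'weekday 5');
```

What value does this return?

2019-11-29

Applying '+55 days' to 2019-09-30: counting 55 days forward gives 2019-11-24.
`weekday 5` advances to the next Friday; 2019-11-24 is a Sunday, so it moves forward to 2019-11-29.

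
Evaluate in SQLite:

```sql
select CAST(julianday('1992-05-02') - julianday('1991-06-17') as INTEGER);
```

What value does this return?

13 days remain in June 1991 after the 17th (30 − 17).
Full months from July 1991 through April 1992 contribute their day counts.
Then 2 days into May 1992.
Total: 13 + 31 + 31 + 30 + 31 + 30 + 31 + 31 + 29 + 31 + 30 + 2 = 320.

320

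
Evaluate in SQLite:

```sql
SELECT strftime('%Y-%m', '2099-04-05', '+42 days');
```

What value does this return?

First apply '+42 days': 2099-04-05 → 2099-05-17.
`%Y-%m` extracts the year-month: 2099-05.

2099-05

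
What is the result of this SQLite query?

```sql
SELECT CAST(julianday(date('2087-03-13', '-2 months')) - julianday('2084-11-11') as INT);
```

793

Adding -2 months to 2087-03-13 gives 2087-01-13.
19 days remain in November 2084 after the 11th (30 − 11).
Full months from December 2084 through December 2086 contribute their day counts.
Then 13 days into January 2087.
Total: 19 + 31 + 31 + 28 + 31 + 30 + 31 + 30 + 31 + 31 + 30 + 31 + 30 + 31 + 31 + 28 + 31 + 30 + 31 + 30 + 31 + 31 + 30 + 31 + 30 + 31 + 13 = 793.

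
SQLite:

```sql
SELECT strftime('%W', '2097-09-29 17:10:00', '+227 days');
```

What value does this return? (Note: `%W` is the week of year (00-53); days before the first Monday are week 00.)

First apply '+227 days': 2097-09-29 17:10:00 → 2098-05-14 17:10:00.
2098-05-14 is a Wednesday. SQLite's %W counts Mondays since the year started; the result is 19.

19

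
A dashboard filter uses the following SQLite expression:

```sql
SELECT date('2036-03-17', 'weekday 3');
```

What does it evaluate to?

`weekday 3` advances to the next Wednesday; 2036-03-17 is a Monday, so it moves forward to 2036-03-19.

2036-03-19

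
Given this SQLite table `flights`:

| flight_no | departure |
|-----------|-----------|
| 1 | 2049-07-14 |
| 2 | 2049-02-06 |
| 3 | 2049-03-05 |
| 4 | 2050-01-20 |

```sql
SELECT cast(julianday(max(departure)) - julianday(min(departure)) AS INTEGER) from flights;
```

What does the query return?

MIN = 2049-02-06, MAX = 2050-01-20.
22 days remain in February 2049 after the 6th (28 − 6).
Full months from March 2049 through December 2049 contribute their day counts.
Then 20 days into January 2050.
Total: 22 + 31 + 30 + 31 + 30 + 31 + 31 + 30 + 31 + 30 + 31 + 20 = 348.

348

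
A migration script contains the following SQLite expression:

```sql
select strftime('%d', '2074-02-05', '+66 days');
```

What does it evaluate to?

First apply '+66 days': 2074-02-05 → 2074-04-12.
`%d` extracts the 2-digit day of month: 12.

12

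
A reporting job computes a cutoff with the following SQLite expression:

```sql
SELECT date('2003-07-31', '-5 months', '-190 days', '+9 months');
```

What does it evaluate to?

2003-05-25

Adding -5 months to 2003-07-31 targets 2003-02-31. February 2003 has only 28 days, so SQLite normalizes the 3-day overflow forward to 2003-03-03.
Applying '-190 days' to 2003-03-03: counting 190 days back gives 2002-08-25.
Adding +9 months to 2002-08-25 gives 2003-05-25.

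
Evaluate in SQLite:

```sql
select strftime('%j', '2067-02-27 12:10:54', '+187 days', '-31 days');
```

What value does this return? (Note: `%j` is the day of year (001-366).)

214

First apply '+187 days', '-31 days': 2067-02-27 12:10:54 → 2067-08-02 12:10:54.
Day-of-year for 2067-08-02: days since 2067-01-01 inclusive = 214, zero-padded to 214.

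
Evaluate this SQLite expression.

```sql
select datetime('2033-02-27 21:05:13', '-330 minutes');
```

330 minutes = 5h 30m; -330 minutes from 2033-02-27 21:05:13 is 2033-02-27 15:35:13.

2033-02-27 15:35:13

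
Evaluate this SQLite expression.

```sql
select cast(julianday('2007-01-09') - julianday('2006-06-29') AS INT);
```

194

1 day remains in June 2006 after the 29th (30 − 29).
Full months from July 2006 through December 2006 contribute their day counts.
Then 9 days into January 2007.
Total: 1 + 31 + 31 + 30 + 31 + 30 + 31 + 9 = 194.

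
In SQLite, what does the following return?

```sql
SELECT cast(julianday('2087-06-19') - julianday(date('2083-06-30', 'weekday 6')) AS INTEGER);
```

1447

`weekday 6` advances to the next Saturday; 2083-06-30 is a Wednesday, so it moves forward to 2083-07-03.
28 days remain in July 2083 after the 3rd (31 − 3).
Full months from August 2083 through May 2087 contribute their day counts.
Then 19 days into June 2087.
Total: 28 + 31 + 30 + 31 + 30 + 31 + 31 + 29 + 31 + 30 + 31 + 30 + 31 + 31 + 30 + 31 + 30 + 31 + 31 + 28 + 31 + 30 + 31 + 30 + 31 + 31 + 30 + 31 + 30 + 31 + 31 + 28 + 31 + 30 + 31 + 30 + 31 + 31 + 30 + 31 + 30 + 31 + 31 + 28 + 31 + 30 + 31 + 19 = 1447.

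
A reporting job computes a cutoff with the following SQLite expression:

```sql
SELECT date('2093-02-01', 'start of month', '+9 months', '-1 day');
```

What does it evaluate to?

2093-10-31

`start of month` rewinds 2093-02-01 to 2093-02-01.
Adding +9 months to 2093-02-01 gives 2093-11-01.
Going back 1 day from 2093-11-01 reaches 2093-10-31 (last day of October, 31 days).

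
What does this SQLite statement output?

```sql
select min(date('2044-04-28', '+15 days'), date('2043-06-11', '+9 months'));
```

2044-03-11

date('2044-04-28', '+15 days') → 2044-05-13.
date('2043-06-11', '+9 months') → 2044-03-11.
Earlier of the two is 2044-03-11.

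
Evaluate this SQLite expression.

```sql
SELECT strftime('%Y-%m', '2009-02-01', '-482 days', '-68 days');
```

First apply '-482 days', '-68 days': 2009-02-01 → 2007-08-01.
`%Y-%m` extracts the year-month: 2007-08.

2007-08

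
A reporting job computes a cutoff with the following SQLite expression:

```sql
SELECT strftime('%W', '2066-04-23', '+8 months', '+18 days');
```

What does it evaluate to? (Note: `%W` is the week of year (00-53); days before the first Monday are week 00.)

02

First apply '+8 months', '+18 days': 2066-04-23 → 2067-01-10.
2067-01-10 is a Monday. SQLite's %W counts Mondays since the year started; the result is 02.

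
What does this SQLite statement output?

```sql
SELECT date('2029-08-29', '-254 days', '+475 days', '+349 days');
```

2031-03-22

Applying '-254 days' to 2029-08-29: counting 254 days back gives 2028-12-18.
Applying '+475 days' to 2028-12-18: counting 475 days forward gives 2030-04-07.
Applying '+349 days' to 2030-04-07: counting 349 days forward gives 2031-03-22.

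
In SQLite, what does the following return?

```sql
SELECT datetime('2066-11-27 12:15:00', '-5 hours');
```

2066-11-27 07:15:00

-5 hours from 2066-11-27 12:15:00 is 2066-11-27 07:15:00.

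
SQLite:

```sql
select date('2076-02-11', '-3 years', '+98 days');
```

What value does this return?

Adding -3 years to 2076-02-11 gives 2073-02-11.
Applying '+98 days' to 2073-02-11: counting 98 days forward gives 2073-05-20.

2073-05-20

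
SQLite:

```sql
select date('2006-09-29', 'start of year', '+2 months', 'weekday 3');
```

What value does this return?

`start of year` rewinds 2006-09-29 to 2006-01-01.
Adding +2 months to 2006-01-01 gives 2006-03-01.
`weekday 3` advances to the next Wednesday; 2006-03-01 is already a Wednesday, so it stays at 2006-03-01.

2006-03-01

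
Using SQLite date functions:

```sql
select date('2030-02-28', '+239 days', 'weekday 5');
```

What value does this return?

Applying '+239 days' to 2030-02-28: counting 239 days forward gives 2030-10-25.
`weekday 5` advances to the next Friday; 2030-10-25 is already a Friday, so it stays at 2030-10-25.

2030-10-25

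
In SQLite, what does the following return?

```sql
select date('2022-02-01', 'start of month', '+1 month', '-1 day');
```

2022-02-28

`start of month` rewinds 2022-02-01 to 2022-02-01.
Adding +1 month to 2022-02-01 gives 2022-03-01.
Going back 1 day from 2022-03-01 reaches 2022-02-28 (last day of February, 28 days).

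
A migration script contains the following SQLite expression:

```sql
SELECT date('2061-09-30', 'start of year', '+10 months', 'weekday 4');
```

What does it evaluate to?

2061-11-03

`start of year` rewinds 2061-09-30 to 2061-01-01.
Adding +10 months to 2061-01-01 gives 2061-11-01.
`weekday 4` advances to the next Thursday; 2061-11-01 is a Tuesday, so it moves forward to 2061-11-03.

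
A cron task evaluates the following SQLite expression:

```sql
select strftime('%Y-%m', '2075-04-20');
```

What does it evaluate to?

`%Y-%m` extracts the year-month: 2075-04.

2075-04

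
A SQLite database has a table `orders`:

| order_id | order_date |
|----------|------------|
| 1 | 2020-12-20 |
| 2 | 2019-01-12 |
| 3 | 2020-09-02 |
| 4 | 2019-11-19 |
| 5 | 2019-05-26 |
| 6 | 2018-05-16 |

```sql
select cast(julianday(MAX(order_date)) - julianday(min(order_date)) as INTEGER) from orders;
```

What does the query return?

MIN = 2018-05-16, MAX = 2020-12-20.
15 days remain in May 2018 after the 16th (31 − 16).
Full months from June 2018 through November 2020 contribute their day counts.
Then 20 days into December 2020.
Total: 15 + 30 + 31 + 31 + 30 + 31 + 30 + 31 + 31 + 28 + 31 + 30 + 31 + 30 + 31 + 31 + 30 + 31 + 30 + 31 + 31 + 29 + 31 + 30 + 31 + 30 + 31 + 31 + 30 + 31 + 30 + 20 = 949.

949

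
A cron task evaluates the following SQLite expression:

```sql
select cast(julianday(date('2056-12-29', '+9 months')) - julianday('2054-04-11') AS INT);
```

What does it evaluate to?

Adding +9 months to 2056-12-29 gives 2057-09-29.
19 days remain in April 2054 after the 11th (30 − 11).
Full months from May 2054 through August 2057 contribute their day counts.
Then 29 days into September 2057.
Total: 19 + 31 + 30 + 31 + 31 + 30 + 31 + 30 + 31 + 31 + 28 + 31 + 30 + 31 + 30 + 31 + 31 + 30 + 31 + 30 + 31 + 31 + 29 + 31 + 30 + 31 + 30 + 31 + 31 + 30 + 31 + 30 + 31 + 31 + 28 + 31 + 30 + 31 + 30 + 31 + 31 + 29 = 1267.

1267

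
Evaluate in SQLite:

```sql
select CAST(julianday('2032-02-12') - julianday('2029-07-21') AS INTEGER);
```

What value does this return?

936

10 days remain in July 2029 after the 21st (31 − 21).
Full months from August 2029 through January 2032 contribute their day counts.
Then 12 days into February 2032.
Total: 10 + 31 + 30 + 31 + 30 + 31 + 31 + 28 + 31 + 30 + 31 + 30 + 31 + 31 + 30 + 31 + 30 + 31 + 31 + 28 + 31 + 30 + 31 + 30 + 31 + 31 + 30 + 31 + 30 + 31 + 31 + 12 = 936.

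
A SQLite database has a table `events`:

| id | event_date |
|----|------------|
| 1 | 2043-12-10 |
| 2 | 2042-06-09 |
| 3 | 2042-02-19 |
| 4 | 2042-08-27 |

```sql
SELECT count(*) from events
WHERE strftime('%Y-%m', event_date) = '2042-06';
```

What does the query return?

Rows with year-month 2042-06: 2042-06-09 → 1.

1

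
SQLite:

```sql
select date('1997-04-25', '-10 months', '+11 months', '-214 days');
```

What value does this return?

Adding -10 months to 1997-04-25 gives 1996-06-25.
Adding +11 months to 1996-06-25 gives 1997-05-25.
Applying '-214 days' to 1997-05-25: counting 214 days back gives 1996-10-23.

1996-10-23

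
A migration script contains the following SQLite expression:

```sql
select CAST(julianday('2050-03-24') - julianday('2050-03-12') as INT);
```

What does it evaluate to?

Both dates are in March 2050: 24 − 12 = 12.

12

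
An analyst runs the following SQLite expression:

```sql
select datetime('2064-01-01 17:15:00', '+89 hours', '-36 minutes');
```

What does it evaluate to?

2064-01-05 09:39:00

+89 hours from 2064-01-01 17:15:00 is 2064-01-05 10:15:00 (crosses midnight).
-36 minutes from 2064-01-05 10:15:00 is 2064-01-05 09:39:00.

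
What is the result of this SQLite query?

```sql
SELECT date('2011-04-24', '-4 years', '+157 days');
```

2007-09-28

Adding -4 years to 2011-04-24 gives 2007-04-24.
Applying '+157 days' to 2007-04-24: counting 157 days forward gives 2007-09-28.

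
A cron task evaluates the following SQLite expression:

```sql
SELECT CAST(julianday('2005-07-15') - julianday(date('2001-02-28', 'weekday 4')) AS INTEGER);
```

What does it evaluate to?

1597

`weekday 4` advances to the next Thursday; 2001-02-28 is a Wednesday, so it moves forward to 2001-03-01.
30 days remain in March 2001 after the 1st (31 − 1).
Full months from April 2001 through June 2005 contribute their day counts.
Then 15 days into July 2005.
Total: 30 + 30 + 31 + 30 + 31 + 31 + 30 + 31 + 30 + 31 + 31 + 28 + 31 + 30 + 31 + 30 + 31 + 31 + 30 + 31 + 30 + 31 + 31 + 28 + 31 + 30 + 31 + 30 + 31 + 31 + 30 + 31 + 30 + 31 + 31 + 29 + 31 + 30 + 31 + 30 + 31 + 31 + 30 + 31 + 30 + 31 + 31 + 28 + 31 + 30 + 31 + 30 + 15 = 1597.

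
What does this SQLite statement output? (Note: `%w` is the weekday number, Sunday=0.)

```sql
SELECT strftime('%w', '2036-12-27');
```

2036-12-27 is a Saturday; with Sunday=0 that is 6.

6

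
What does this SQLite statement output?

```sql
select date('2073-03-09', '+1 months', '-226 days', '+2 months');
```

2072-10-26

Adding +1 month to 2073-03-09 gives 2073-04-09.
Applying '-226 days' to 2073-04-09: counting 226 days back gives 2072-08-26.
Adding +2 months to 2072-08-26 gives 2072-10-26.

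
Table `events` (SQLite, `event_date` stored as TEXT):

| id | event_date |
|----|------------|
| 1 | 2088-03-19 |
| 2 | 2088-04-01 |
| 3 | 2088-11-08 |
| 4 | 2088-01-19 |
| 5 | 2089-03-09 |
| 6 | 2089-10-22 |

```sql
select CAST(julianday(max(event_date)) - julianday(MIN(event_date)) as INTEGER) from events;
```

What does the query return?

MIN = 2088-01-19, MAX = 2089-10-22.
12 days remain in January 2088 after the 19th (31 − 19).
Full months from February 2088 through September 2089 contribute their day counts.
Then 22 days into October 2089.
Total: 12 + 29 + 31 + 30 + 31 + 30 + 31 + 31 + 30 + 31 + 30 + 31 + 31 + 28 + 31 + 30 + 31 + 30 + 31 + 31 + 30 + 22 = 642.

642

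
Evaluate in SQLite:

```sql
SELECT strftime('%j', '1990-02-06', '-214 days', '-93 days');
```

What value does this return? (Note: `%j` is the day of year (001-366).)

First apply '-214 days', '-93 days': 1990-02-06 → 1989-04-05.
Day-of-year for 1989-04-05: days since 1989-01-01 inclusive = 95, zero-padded to 095.

095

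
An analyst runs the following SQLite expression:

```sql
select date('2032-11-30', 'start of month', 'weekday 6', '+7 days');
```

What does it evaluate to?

`start of month` rewinds 2032-11-30 to 2032-11-01.
`weekday 6` advances to the next Saturday; 2032-11-01 is a Monday, so it moves forward to 2032-11-06.
Advancing 7 more days within November lands on 2032-11-13.

2032-11-13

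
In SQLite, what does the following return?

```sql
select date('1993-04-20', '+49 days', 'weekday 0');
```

1993-06-13

Applying '+49 days' to 1993-04-20: counting 49 days forward gives 1993-06-08.
`weekday 0` advances to the next Sunday; 1993-06-08 is a Tuesday, so it moves forward to 1993-06-13.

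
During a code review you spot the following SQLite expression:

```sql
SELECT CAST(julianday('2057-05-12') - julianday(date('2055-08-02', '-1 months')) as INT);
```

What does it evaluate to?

680

Adding -1 month to 2055-08-02 gives 2055-07-02.
29 days remain in July 2055 after the 2nd (31 − 2).
Full months from August 2055 through April 2057 contribute their day counts.
Then 12 days into May 2057.
Total: 29 + 31 + 30 + 31 + 30 + 31 + 31 + 29 + 31 + 30 + 31 + 30 + 31 + 31 + 30 + 31 + 30 + 31 + 31 + 28 + 31 + 30 + 12 = 680.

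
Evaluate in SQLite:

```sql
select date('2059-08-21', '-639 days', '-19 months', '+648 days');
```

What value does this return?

2058-01-28

Applying '-639 days' to 2059-08-21: counting 639 days back gives 2057-11-20.
Adding -19 months to 2057-11-20 gives 2056-04-20.
Applying '+648 days' to 2056-04-20: counting 648 days forward gives 2058-01-28.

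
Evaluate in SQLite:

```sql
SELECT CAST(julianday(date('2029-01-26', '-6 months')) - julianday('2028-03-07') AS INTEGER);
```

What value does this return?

Adding -6 months to 2029-01-26 gives 2028-07-26.
24 days remain in March 2028 after the 7th (31 − 7).
April 2028: 30 days.
May 2028: 31 days.
June 2028: 30 days.
Then 26 days into July 2028.
Total: 24 + 30 + 31 + 30 + 26 = 141.

141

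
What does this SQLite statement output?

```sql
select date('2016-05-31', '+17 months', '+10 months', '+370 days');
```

2019-09-05

Adding +17 months to 2016-05-31 gives 2017-10-31.
Adding +10 months to 2017-10-31 gives 2018-08-31.
Applying '+370 days' to 2018-08-31: counting 370 days forward gives 2019-09-05.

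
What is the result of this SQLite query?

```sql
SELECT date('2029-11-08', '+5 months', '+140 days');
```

2030-08-26

Adding +5 months to 2029-11-08 gives 2030-04-08.
Applying '+140 days' to 2030-04-08: counting 140 days forward gives 2030-08-26.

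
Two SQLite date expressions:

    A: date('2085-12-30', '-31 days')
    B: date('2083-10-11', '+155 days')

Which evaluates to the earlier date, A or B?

A = 2085-11-29.
B = 2084-03-14.
B is earlier.

B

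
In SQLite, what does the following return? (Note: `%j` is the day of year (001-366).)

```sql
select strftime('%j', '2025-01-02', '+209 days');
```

First apply '+209 days': 2025-01-02 → 2025-07-30.
Day-of-year for 2025-07-30: days since 2025-01-01 inclusive = 211, zero-padded to 211.

211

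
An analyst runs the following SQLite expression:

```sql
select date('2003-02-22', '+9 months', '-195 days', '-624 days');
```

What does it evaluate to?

2001-08-25

Adding +9 months to 2003-02-22 gives 2003-11-22.
Applying '-195 days' to 2003-11-22: counting 195 days back gives 2003-05-11.
Applying '-624 days' to 2003-05-11: counting 624 days back gives 2001-08-25.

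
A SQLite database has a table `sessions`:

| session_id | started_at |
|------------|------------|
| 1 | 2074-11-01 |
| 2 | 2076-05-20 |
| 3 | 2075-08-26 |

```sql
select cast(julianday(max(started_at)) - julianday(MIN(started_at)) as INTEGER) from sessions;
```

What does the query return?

566

MIN = 2074-11-01, MAX = 2076-05-20.
29 days remain in November 2074 after the 1st (30 − 1).
Full months from December 2074 through April 2076 contribute their day counts.
Then 20 days into May 2076.
Total: 29 + 31 + 31 + 28 + 31 + 30 + 31 + 30 + 31 + 31 + 30 + 31 + 30 + 31 + 31 + 29 + 31 + 30 + 20 = 566.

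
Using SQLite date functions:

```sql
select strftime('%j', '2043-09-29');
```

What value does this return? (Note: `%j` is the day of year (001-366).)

272

Day-of-year for 2043-09-29: days since 2043-01-01 inclusive = 272, zero-padded to 272.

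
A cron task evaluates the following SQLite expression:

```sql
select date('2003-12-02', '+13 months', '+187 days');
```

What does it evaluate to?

Adding +13 months to 2003-12-02 gives 2005-01-02.
Applying '+187 days' to 2005-01-02: counting 187 days forward gives 2005-07-08.

2005-07-08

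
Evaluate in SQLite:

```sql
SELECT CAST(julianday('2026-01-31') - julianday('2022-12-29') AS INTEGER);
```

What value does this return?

2 days remain in December 2022 after the 29th (31 − 29).
Full months from January 2023 through December 2025 contribute their day counts.
Then 31 days into January 2026.
Total: 2 + 31 + 28 + 31 + 30 + 31 + 30 + 31 + 31 + 30 + 31 + 30 + 31 + 31 + 29 + 31 + 30 + 31 + 30 + 31 + 31 + 30 + 31 + 30 + 31 + 31 + 28 + 31 + 30 + 31 + 30 + 31 + 31 + 30 + 31 + 30 + 31 + 31 = 1129.

1129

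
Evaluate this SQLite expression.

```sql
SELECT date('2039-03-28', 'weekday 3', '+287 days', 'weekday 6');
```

`weekday 3` advances to the next Wednesday; 2039-03-28 is a Monday, so it moves forward to 2039-03-30.
Applying '+287 days' to 2039-03-30: counting 287 days forward gives 2040-01-11.
`weekday 6` advances to the next Saturday; 2040-01-11 is a Wednesday, so it moves forward to 2040-01-14.

2040-01-14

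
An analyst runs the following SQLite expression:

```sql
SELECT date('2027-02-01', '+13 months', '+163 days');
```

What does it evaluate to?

2028-08-11

Adding +13 months to 2027-02-01 gives 2028-03-01.
Applying '+163 days' to 2028-03-01: counting 163 days forward gives 2028-08-11.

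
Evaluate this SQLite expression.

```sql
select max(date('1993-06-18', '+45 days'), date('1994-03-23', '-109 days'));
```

date('1993-06-18', '+45 days') → 1993-08-02.
date('1994-03-23', '-109 days') → 1993-12-04.
Later of the two is 1993-12-04.

1993-12-04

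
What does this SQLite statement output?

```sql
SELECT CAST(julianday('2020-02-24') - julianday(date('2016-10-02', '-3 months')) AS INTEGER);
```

Adding -3 months to 2016-10-02 gives 2016-07-02.
29 days remain in July 2016 after the 2nd (31 − 2).
Full months from August 2016 through January 2020 contribute their day counts.
Then 24 days into February 2020.
Total: 29 + 31 + 30 + 31 + 30 + 31 + 31 + 28 + 31 + 30 + 31 + 30 + 31 + 31 + 30 + 31 + 30 + 31 + 31 + 28 + 31 + 30 + 31 + 30 + 31 + 31 + 30 + 31 + 30 + 31 + 31 + 28 + 31 + 30 + 31 + 30 + 31 + 31 + 30 + 31 + 30 + 31 + 31 + 24 = 1332.

1332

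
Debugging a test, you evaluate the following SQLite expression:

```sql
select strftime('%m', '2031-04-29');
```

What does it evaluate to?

`%m` extracts the 2-digit month (01-12): 04.

04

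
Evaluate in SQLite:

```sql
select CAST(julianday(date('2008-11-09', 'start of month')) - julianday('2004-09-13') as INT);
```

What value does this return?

1510

`start of month` rewinds 2008-11-09 to 2008-11-01.
17 days remain in September 2004 after the 13th (30 − 13).
Full months from October 2004 through October 2008 contribute their day counts.
Then 1 day into November 2008.
Total: 17 + 31 + 30 + 31 + 31 + 28 + 31 + 30 + 31 + 30 + 31 + 31 + 30 + 31 + 30 + 31 + 31 + 28 + 31 + 30 + 31 + 30 + 31 + 31 + 30 + 31 + 30 + 31 + 31 + 28 + 31 + 30 + 31 + 30 + 31 + 31 + 30 + 31 + 30 + 31 + 31 + 29 + 31 + 30 + 31 + 30 + 31 + 31 + 30 + 31 + 1 = 1510.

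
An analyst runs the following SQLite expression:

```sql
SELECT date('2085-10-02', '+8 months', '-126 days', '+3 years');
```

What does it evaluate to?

Adding +8 months to 2085-10-02 gives 2086-06-02.
Applying '-126 days' to 2086-06-02: counting 126 days back gives 2086-01-27.
Adding +3 years to 2086-01-27 gives 2089-01-27.

2089-01-27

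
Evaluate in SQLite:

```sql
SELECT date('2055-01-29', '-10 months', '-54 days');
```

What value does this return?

Adding -10 months to 2055-01-29 gives 2054-03-29.
Applying '-54 days' to 2054-03-29: counting 54 days back gives 2054-02-03.

2054-02-03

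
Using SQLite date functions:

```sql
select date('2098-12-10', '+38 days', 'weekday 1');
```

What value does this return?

December 2098 has 31 days; 21 remain after the 10th, so 22 days reach 2099-01-01.
Advancing 16 more days within January lands on 2099-01-17.
`weekday 1` advances to the next Monday; 2099-01-17 is a Saturday, so it moves forward to 2099-01-19.

2099-01-19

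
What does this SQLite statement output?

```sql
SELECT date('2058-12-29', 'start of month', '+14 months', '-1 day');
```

2060-01-31

`start of month` rewinds 2058-12-29 to 2058-12-01.
Adding +14 months to 2058-12-01 gives 2060-02-01.
Going back 1 day from 2060-02-01 reaches 2060-01-31 (last day of January, 31 days).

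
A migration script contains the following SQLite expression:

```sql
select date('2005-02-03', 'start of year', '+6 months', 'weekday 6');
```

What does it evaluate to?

2005-07-02

`start of year` rewinds 2005-02-03 to 2005-01-01.
Adding +6 months to 2005-01-01 gives 2005-07-01.
`weekday 6` advances to the next Saturday; 2005-07-01 is a Friday, so it moves forward to 2005-07-02.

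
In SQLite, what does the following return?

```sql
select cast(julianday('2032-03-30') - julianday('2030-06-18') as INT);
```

12 days remain in June 2030 after the 18th (30 − 18).
Full months from July 2030 through February 2032 contribute their day counts.
Then 30 days into March 2032.
Total: 12 + 31 + 31 + 30 + 31 + 30 + 31 + 31 + 28 + 31 + 30 + 31 + 30 + 31 + 31 + 30 + 31 + 30 + 31 + 31 + 29 + 30 = 651.

651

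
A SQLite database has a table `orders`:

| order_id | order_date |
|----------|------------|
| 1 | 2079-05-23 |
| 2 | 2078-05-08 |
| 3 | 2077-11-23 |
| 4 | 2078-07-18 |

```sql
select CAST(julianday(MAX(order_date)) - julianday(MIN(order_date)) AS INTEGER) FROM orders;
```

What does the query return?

546

MIN = 2077-11-23, MAX = 2079-05-23.
7 days remain in November 2077 after the 23rd (30 − 23).
Full months from December 2077 through April 2079 contribute their day counts.
Then 23 days into May 2079.
Total: 7 + 31 + 31 + 28 + 31 + 30 + 31 + 30 + 31 + 31 + 30 + 31 + 30 + 31 + 31 + 28 + 31 + 30 + 23 = 546.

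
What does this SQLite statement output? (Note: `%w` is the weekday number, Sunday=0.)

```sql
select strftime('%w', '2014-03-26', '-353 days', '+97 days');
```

First apply '-353 days', '+97 days': 2014-03-26 → 2013-07-13.
2013-07-13 is a Saturday; with Sunday=0 that is 6.

6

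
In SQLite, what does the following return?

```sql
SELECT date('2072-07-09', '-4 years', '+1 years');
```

2069-07-09

Adding -4 years to 2072-07-09 gives 2068-07-09.
Adding +1 year to 2068-07-09 gives 2069-07-09.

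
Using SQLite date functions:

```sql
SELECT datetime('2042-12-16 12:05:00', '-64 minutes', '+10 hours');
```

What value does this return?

64 minutes = 1h 4m; -64 minutes from 2042-12-16 12:05:00 is 2042-12-16 11:01:00.
+10 hours from 2042-12-16 11:01:00 is 2042-12-16 21:01:00.

2042-12-16 21:01:00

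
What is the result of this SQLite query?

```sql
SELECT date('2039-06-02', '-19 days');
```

2039-05-14

Going back 2 days from 2039-06-02 reaches 2039-05-31 (last day of May, 31 days).
Going back 17 days within May lands on 2039-05-14.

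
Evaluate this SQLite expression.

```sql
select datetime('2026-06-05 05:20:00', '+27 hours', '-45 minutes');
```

2026-06-06 07:35:00

+27 hours from 2026-06-05 05:20:00 is 2026-06-06 08:20:00 (crosses midnight).
-45 minutes from 2026-06-06 08:20:00 is 2026-06-06 07:35:00.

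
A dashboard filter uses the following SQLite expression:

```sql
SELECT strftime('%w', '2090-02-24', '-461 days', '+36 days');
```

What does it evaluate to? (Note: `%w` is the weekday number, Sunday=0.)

First apply '-461 days', '+36 days': 2090-02-24 → 2088-12-26.
2088-12-26 is a Sunday; with Sunday=0 that is 0.

0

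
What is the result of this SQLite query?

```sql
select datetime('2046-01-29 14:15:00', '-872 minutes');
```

2046-01-28 23:43:00

872 minutes = 14h 32m; -872 minutes from 2046-01-29 14:15:00 is 2046-01-28 23:43:00 (crosses midnight).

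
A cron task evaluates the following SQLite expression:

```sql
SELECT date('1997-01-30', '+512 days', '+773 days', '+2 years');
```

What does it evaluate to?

2002-08-07

Applying '+512 days' to 1997-01-30: counting 512 days forward gives 1998-06-26.
Applying '+773 days' to 1998-06-26: counting 773 days forward gives 2000-08-07.
Adding +2 years to 2000-08-07 gives 2002-08-07.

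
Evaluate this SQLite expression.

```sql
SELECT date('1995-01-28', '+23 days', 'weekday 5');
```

January 1995 has 31 days; 3 remain after the 28th, so 4 days reach 1995-02-01.
Advancing 19 more days within February lands on 1995-02-20.
`weekday 5` advances to the next Friday; 1995-02-20 is a Monday, so it moves forward to 1995-02-24.

1995-02-24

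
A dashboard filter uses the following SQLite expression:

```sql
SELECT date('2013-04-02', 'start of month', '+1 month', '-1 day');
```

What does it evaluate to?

`start of month` rewinds 2013-04-02 to 2013-04-01.
Adding +1 month to 2013-04-01 gives 2013-05-01.
Going back 1 day from 2013-05-01 reaches 2013-04-30 (last day of April, 30 days).

2013-04-30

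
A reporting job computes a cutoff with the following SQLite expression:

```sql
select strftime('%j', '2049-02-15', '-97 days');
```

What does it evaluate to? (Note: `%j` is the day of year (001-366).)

First apply '-97 days': 2049-02-15 → 2048-11-10.
Day-of-year for 2048-11-10: days since 2048-01-01 inclusive = 315, zero-padded to 315.

315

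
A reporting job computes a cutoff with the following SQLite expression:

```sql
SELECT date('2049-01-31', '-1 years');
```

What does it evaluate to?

2048-01-31

Adding -1 year to 2049-01-31 gives 2048-01-31.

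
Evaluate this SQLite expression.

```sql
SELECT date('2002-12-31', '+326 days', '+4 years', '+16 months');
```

2009-03-22

Applying '+326 days' to 2002-12-31: counting 326 days forward gives 2003-11-22.
Adding +4 years to 2003-11-22 gives 2007-11-22.
Adding +16 months to 2007-11-22 gives 2009-03-22.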